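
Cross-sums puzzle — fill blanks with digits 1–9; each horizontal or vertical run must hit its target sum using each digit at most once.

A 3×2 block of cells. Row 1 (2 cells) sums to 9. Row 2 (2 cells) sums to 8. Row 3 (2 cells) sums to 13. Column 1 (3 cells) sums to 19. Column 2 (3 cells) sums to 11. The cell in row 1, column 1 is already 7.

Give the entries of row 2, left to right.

3 5

(1,2) = 9 − 7 = 2 completes the 9 across.
Given what's placed, (2,1) must be 3 to fit the 8 across and 19 down.
(2,2) = 8 − 3 = 5 completes the 8 across.
(3,1) = 19 − 10 = 9 completes the 19 down.
(3,2) = 13 − 9 = 4 completes the 13 across.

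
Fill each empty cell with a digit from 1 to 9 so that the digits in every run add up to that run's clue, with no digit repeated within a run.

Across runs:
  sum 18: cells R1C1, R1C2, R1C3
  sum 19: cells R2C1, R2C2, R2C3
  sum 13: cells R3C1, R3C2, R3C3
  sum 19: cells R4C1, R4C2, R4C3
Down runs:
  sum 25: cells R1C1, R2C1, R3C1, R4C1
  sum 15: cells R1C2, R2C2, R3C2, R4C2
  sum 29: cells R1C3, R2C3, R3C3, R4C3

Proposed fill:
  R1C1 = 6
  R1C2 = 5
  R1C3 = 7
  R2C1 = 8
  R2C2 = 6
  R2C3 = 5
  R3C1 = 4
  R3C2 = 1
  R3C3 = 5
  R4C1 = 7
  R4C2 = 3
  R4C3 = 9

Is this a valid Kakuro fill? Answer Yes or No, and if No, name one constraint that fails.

No — the across run R3C1–R3C3 sums to 10, not 13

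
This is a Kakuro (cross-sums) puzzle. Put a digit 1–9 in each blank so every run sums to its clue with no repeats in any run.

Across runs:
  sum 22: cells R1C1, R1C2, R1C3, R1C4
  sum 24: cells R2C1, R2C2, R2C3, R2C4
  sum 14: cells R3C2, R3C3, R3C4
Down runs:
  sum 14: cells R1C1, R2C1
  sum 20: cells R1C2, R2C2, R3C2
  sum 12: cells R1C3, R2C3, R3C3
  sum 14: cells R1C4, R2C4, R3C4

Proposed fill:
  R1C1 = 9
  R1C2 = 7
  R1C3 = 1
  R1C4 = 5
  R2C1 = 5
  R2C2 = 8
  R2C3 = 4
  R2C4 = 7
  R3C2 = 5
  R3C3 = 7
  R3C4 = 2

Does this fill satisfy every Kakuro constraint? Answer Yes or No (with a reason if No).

Yes

Across: 9+7+1+5=22; 5+8+4+7=24; 5+7+2=14. Down: 9+5=14; 7+8+5=20; 1+4+7=12; 5+7+2=14. No digit repeats within any run.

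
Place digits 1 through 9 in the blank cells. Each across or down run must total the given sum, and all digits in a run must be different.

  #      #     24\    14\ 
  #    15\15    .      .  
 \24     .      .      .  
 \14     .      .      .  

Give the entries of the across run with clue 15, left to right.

9 6

24 in 3 cells must be {7,8,9}.
Nothing is forced directly, so branch on R2C3, whose candidates are 7 or 8 or 9. If R2C3 = 8: then R1C3 would have to be in {6,7,8,9} for the 15 across but in {1,2,4,5} for the 14 down — contradiction. If R2C3 = 9: then R1C3 would have to be in {6,7,8,9} for the 15 across but in {1,2,3,4} for the 14 down — contradiction. So R2C3 = 7.
Given what's placed, R1C3 must be 6 to fit the 15 across and 14 down.
R3C3 = 14 − 13 = 1 completes the 14 down.
R1C2 = 15 − 6 = 9 completes the 15 across.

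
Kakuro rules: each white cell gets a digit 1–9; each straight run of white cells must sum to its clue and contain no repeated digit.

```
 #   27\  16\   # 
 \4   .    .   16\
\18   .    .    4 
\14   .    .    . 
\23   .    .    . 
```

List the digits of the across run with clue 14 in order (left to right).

7, 4, 3

4 in 2 cells must be {1,3}; 23 in 3 cells must be {6,8,9}.
Intersecting the 4 across with the 27 down forces R1C1 = 3.
R1C2 = 4 − 3 = 1 completes the 4 across.
Given what's placed, R4C3 must be 9 to fit the 23 across and 16 down.
R3C3 = 16 − 13 = 3 completes the 16 down.
R4C1 = 8: the only remaining digit allowed by both the 23 across and the 27 down.
R4C2 = 23 − 17 = 6 completes the 23 across.
Given what's placed, R2C1 must be 9 to fit the 18 across and 27 down.
R2C2 = 18 − 13 = 5 completes the 18 across.
R3C1 = 27 − 20 = 7 completes the 27 down.
R3C2 = 14 − 10 = 4 completes the 14 across.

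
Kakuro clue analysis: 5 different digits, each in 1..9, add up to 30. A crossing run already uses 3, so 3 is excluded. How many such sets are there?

4

5 distinct digits from 1–9 sum between 15 and 35.
Dropping sets that contain 3.
Enumerating: {1,5,7,8,9}, {2,4,7,8,9}, {2,5,6,8,9}, {4,5,6,7,8}.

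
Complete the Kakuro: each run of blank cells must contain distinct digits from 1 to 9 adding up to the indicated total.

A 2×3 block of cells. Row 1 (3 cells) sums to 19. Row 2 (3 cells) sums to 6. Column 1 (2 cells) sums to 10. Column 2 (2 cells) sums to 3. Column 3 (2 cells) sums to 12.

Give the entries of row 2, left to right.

2, 1, 3

6 in 3 cells must be {1,2,3}; 3 in 2 cells must be {1,2}.
The 19 across and the 3 down share only 2, so (1,2) = 2.
(2,2) = 3 − 2 = 1 completes the 3 down.
Given what's placed, (2,3) must be 3 to fit the 6 across and 12 down.
(1,3) = 12 − 3 = 9 completes the 12 down.
(2,1) = 6 − 4 = 2 completes the 6 across.
(1,1) = 19 − 11 = 8 completes the 19 across.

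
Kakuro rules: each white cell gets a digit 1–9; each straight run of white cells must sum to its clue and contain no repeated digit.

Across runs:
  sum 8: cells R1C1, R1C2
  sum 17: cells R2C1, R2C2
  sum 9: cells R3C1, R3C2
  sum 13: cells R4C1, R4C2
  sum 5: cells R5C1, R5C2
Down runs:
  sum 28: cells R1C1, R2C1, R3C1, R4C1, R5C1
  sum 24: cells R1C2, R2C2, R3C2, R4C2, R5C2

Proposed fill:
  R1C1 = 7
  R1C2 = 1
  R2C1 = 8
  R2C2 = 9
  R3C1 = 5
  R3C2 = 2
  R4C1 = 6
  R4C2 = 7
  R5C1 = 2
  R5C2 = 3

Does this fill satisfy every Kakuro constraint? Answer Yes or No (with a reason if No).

No — the down run R1C2–R5C2 sums to 22, not 24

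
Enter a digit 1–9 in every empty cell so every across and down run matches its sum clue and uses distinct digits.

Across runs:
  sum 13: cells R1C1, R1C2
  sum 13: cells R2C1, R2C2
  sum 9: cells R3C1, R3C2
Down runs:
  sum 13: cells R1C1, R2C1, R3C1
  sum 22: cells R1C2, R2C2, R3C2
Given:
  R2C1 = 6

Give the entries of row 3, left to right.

R2C2 = 13 − 6 = 7 completes the 13 across.
Given what's placed, R3C2 must be 6 to fit the 9 across and 22 down.
R1C2 = 22 − 13 = 9 completes the 22 down.
R3C1 = 9 − 6 = 3 completes the 9 across.
R1C1 = 13 − 9 = 4 completes the 13 across.

3 6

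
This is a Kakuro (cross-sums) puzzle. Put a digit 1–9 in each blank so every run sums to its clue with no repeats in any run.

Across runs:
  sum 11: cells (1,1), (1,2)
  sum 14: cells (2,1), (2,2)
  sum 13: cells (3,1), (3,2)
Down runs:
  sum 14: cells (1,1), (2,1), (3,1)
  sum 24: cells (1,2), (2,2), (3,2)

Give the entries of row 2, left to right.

24 in 3 cells must be {7,8,9}.
Nothing is forced directly, so branch on (3,2), whose candidates are 7 or 8 or 9. If (3,2) = 8: that forces (2,2) = 9, (3,1) = 5, (1,2) = 7, after which (2,1) would have to be in {5} for the 14 across but in {1,2,3,6,7,8} for the 14 down — contradiction. If (3,2) = 9: that forces (2,2) = 8, (3,1) = 4, (1,2) = 7, after which (2,1) would have to be in {6} for the 14 across but in {1,2,3,7,8,9} for the 14 down — contradiction. So (3,2) = 7.
(3,1) = 13 − 7 = 6 completes the 13 across.
Given what's placed, (2,1) must be 5 to fit the 14 across and 14 down.
(2,2) = 14 − 5 = 9 completes the 14 across.
(1,1) = 14 − 11 = 3 completes the 14 down.
(1,2) = 11 − 3 = 8 completes the 11 across.

5 9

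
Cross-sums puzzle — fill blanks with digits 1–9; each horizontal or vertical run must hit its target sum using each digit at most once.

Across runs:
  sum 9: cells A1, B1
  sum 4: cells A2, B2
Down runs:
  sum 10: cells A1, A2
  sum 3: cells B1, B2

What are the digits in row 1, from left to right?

7, 2

4 in 2 cells must be {1,3}; 3 in 2 cells must be {1,2}.
The 4 across and the 3 down share only 1, so B2 = 1.
B1 = 3 − 1 = 2 completes the 3 down.
A2 = 4 − 1 = 3 completes the 4 across.
A1 = 9 − 2 = 7 completes the 9 across.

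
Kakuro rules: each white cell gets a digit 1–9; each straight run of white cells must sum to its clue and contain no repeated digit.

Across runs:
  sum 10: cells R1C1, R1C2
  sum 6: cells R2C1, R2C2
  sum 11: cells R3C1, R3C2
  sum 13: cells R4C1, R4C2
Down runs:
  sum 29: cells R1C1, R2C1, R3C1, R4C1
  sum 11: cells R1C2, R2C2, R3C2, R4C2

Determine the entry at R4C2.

5

29 in 4 cells must be {5,7,8,9}; 11 in 4 cells must be {1,2,3,5}.
Only 5 fits R2C1 under both its across sum 6 and down sum 29.
R2C2 = 6 − 5 = 1 completes the 6 across.
Given what's placed, R4C2 must be 5 to fit the 13 across and 11 down.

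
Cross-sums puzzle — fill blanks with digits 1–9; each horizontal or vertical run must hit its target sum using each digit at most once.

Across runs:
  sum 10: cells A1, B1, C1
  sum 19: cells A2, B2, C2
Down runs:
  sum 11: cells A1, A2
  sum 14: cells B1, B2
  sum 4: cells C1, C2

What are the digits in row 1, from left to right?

4, 5, 1

4 in 2 cells must be {1,3}.
The 19 across and the 4 down share only 3, so C2 = 3.
C1 = 4 − 3 = 1 completes the 4 down.
Given what's placed, B2 must be 9 to fit the 19 across and 14 down.
B1 = 14 − 9 = 5 completes the 14 down.
A2 = 19 − 12 = 7 completes the 19 across.
A1 = 10 − 6 = 4 completes the 10 across.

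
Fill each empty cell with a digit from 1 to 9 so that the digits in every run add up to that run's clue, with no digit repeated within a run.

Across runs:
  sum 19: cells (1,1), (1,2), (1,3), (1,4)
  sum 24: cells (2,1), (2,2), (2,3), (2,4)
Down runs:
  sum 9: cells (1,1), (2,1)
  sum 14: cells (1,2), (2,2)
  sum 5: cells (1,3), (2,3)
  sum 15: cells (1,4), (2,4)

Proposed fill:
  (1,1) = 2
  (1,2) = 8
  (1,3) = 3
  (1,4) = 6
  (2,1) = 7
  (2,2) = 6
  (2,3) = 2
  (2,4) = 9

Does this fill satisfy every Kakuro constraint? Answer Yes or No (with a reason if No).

Across: 2+8+3+6=19; 7+6+2+9=24. Down: 2+7=9; 8+6=14; 3+2=5; 6+9=15. No digit repeats within any run.

Yes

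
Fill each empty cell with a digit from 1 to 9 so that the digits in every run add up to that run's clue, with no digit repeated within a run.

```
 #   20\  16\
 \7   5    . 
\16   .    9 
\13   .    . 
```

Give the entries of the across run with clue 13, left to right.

16 in 2 cells must be {7,9}.
R1C2 = 7 − 5 = 2 completes the 7 across.
R2C1 = 16 − 9 = 7 completes the 16 across.
R3C1 = 20 − 12 = 8 completes the 20 down.
R3C2 = 13 − 8 = 5 completes the 13 across.

8 5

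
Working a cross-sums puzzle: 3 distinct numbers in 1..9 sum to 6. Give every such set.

{1,2,3}

3 distinct digits from 1–9 sum between 6 and 24.
Only one set works: {1,2,3}.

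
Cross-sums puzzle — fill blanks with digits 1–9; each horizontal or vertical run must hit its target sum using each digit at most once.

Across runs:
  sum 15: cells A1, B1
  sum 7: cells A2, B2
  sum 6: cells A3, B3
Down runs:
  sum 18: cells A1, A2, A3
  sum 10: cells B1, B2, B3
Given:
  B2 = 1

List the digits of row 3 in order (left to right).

4 2

A2 = 7 − 1 = 6 completes the 7 across.
No cell is forced outright now. B1 can only be 6 or 7 (the digits allowed by both its 15 across and its 10 down). If B1 = 6: that forces A1 = 9, after which A3 would have to be in {1,2,4,5} for the 6 across but in {3} for the 18 down — contradiction. So B1 = 7.
A1 = 15 − 7 = 8 completes the 15 across.
A3 = 18 − 14 = 4 completes the 18 down.
B3 = 6 − 4 = 2 completes the 6 across.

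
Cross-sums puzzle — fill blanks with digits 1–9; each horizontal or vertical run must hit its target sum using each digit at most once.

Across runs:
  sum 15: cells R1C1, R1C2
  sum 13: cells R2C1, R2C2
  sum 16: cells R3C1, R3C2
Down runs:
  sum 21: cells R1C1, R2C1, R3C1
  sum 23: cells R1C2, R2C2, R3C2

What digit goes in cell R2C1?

5

16 in 2 cells must be {7,9}; 23 in 3 cells must be {6,8,9}.
The 16 across and the 23 down share only 9, so R3C2 = 9.
R3C1 = 16 − 9 = 7 completes the 16 across.
Nothing is forced directly, so branch on R1C2, whose candidates are 6 or 8. If R1C2 = 8: then R1C1 would have to be in {7} for the 15 across but in {5,6,8,9} for the 21 down — contradiction. So R1C2 = 6.
R1C1 = 15 − 6 = 9 completes the 15 across.
R2C1 = 21 − 16 = 5 completes the 21 down.
R2C2 = 13 − 5 = 8 completes the 13 across.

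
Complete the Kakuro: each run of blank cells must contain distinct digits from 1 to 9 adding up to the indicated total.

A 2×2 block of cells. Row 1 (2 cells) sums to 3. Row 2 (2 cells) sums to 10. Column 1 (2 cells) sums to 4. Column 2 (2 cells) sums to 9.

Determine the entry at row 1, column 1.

1

3 in 2 cells must be {1,2}; 4 in 2 cells must be {1,3}.
The 3 across and the 4 down share only 1, so (1,1) = 1.
(1,2) = 3 − 1 = 2 completes the 3 across.
(2,1) = 4 − 1 = 3 completes the 4 down.
(2,2) = 10 − 3 = 7 completes the 10 across.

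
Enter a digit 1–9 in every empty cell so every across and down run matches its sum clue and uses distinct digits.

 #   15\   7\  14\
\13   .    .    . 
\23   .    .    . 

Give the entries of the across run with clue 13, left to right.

7 1 5

23 in 3 cells must be {6,8,9}.
The 23 across and the 7 down share only 6, so R2C2 = 6.
R1C2 = 7 − 6 = 1 completes the 7 down.
Nothing is forced directly, so branch on R2C1, whose candidates are 8 or 9. If R2C1 = 9: then R1C1 would have to be in {3,4,5,7,8,9} for the 13 across but in {6} for the 15 down — contradiction. So R2C1 = 8.
R1C1 = 15 − 8 = 7 completes the 15 down.
R1C3 = 13 − 8 = 5 completes the 13 across.
R2C3 = 23 − 14 = 9 completes the 23 across.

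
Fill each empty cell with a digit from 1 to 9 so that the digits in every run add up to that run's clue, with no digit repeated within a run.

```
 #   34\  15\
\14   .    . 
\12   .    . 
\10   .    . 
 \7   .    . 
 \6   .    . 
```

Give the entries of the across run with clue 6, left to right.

34 in 5 cells must be {4,6,7,8,9}; 15 in 5 cells must be {1,2,3,4,5}.
Only 5 fits R1C2 under both its across sum 14 and down sum 15.
The 6 across and the 34 down share only 4, so R5C1 = 4.
R5C2 = 6 − 4 = 2 completes the 6 across.

4, 2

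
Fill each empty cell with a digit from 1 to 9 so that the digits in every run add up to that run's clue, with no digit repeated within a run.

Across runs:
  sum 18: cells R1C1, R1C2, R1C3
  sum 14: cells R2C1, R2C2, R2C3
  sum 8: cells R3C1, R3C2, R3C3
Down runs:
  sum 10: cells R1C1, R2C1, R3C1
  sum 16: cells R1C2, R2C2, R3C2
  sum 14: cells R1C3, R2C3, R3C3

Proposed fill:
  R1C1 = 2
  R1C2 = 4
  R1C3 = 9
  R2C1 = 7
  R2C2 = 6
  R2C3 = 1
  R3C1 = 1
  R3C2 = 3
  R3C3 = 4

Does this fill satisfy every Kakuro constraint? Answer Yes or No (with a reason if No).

No — the across run R1C1–R1C3 sums to 15, not 18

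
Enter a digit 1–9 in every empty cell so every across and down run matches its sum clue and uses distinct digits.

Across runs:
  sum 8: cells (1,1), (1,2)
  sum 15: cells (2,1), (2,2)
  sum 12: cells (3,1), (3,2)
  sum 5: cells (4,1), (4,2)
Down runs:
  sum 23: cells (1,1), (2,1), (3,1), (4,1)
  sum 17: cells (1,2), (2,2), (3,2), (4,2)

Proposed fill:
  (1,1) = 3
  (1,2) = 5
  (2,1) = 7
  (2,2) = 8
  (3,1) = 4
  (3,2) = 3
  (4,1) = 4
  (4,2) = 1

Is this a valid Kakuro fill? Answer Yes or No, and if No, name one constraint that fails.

No — the across run (3,1)–(3,2) sums to 7, not 12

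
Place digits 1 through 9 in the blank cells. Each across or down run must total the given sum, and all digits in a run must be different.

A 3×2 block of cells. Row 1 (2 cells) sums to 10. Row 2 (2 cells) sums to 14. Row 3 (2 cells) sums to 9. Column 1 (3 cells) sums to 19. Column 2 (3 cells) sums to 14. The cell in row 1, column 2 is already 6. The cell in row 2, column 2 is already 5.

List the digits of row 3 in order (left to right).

6 3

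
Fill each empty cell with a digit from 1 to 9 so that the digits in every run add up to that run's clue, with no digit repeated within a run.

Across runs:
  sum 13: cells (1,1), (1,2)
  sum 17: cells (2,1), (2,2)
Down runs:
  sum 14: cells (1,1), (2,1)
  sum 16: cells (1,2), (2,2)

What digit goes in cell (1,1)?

17 in 2 cells must be {8,9}; 16 in 2 cells must be {7,9}.
The 17 across and the 16 down share only 9, so (2,2) = 9.
(1,2) = 16 − 9 = 7 completes the 16 down.
(2,1) = 17 − 9 = 8 completes the 17 across.
(1,1) = 13 − 7 = 6 completes the 13 across.

6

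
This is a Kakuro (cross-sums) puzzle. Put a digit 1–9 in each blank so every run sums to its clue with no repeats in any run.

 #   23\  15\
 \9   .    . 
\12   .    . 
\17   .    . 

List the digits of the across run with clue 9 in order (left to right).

6, 3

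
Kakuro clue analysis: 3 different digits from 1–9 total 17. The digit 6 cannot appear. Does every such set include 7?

No

Counterexample: {3,5,9} sums to 17 under that restriction without using 7.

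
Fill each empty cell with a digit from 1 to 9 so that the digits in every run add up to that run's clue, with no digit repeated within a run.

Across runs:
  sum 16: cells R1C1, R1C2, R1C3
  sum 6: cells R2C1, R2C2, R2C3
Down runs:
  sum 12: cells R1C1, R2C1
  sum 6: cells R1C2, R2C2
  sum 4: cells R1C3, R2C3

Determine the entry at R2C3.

1

6 in 3 cells must be {1,2,3}; 4 in 2 cells must be {1,3}.
The 6 across and the 12 down share only 3, so R2C1 = 3.
Given what's placed, R2C3 must be 1 to fit the 6 across and 4 down.
R1C1 = 12 − 3 = 9 completes the 12 down.
R1C3 = 4 − 1 = 3 completes the 4 down.
R2C2 = 6 − 4 = 2 completes the 6 across.
R1C2 = 16 − 12 = 4 completes the 16 across.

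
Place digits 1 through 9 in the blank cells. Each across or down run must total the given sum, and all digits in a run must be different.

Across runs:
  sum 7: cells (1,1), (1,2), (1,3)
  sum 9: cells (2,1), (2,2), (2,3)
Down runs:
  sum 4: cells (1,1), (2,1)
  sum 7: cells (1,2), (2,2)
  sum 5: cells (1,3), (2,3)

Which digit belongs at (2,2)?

5

7 in 3 cells must be {1,2,4}; 4 in 2 cells must be {1,3}.
The 7 across and the 4 down share only 1, so (1,1) = 1.
(2,1) = 4 − 1 = 3 completes the 4 down.
Nothing is forced directly, so branch on (1,2), whose candidates are 2 or 4. If (1,2) = 4: that forces (1,3) = 2, after which (2,2) would have to be in {1,2,4,5} for the 9 across but in {3} for the 7 down — contradiction. So (1,2) = 2.
(1,3) = 7 − 3 = 4 completes the 7 across.
(2,2) = 7 − 2 = 5 completes the 7 down.
(2,3) = 9 − 8 = 1 completes the 9 across.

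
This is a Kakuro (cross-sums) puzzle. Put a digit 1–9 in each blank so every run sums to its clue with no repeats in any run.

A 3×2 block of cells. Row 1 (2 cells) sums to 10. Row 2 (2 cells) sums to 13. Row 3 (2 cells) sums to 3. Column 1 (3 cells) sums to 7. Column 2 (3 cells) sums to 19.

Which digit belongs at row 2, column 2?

9

3 in 2 cells must be {1,2}; 7 in 3 cells must be {1,2,4}.
The 13 across and the 7 down share only 4, so (2,1) = 4.
(2,2) = 13 − 4 = 9 completes the 13 across.
Given what's placed, (3,2) must be 2 to fit the 3 across and 19 down.
(1,2) = 19 − 11 = 8 completes the 19 down.
(3,1) = 3 − 2 = 1 completes the 3 across.
(1,1) = 10 − 8 = 2 completes the 10 across.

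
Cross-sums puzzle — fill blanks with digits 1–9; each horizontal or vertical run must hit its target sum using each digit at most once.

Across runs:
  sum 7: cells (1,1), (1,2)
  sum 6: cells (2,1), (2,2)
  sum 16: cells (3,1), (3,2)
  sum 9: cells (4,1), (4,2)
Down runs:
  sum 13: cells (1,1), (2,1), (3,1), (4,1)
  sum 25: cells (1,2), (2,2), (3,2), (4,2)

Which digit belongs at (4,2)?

7

16 in 2 cells must be {7,9}.
Only 7 fits (3,1) under both its across sum 16 and down sum 13.
(3,2) = 16 − 7 = 9 completes the 16 across.
Nothing is forced directly, so branch on (2,1), whose candidates are 1 or 2. If (2,1) = 2: that forces (2,2) = 4, (1,2) = 5, (4,2) = 7, after which (1,1) would have to be in {2} for the 7 across but in {1,3} for the 13 down — contradiction. So (2,1) = 1.
(2,2) = 6 − 1 = 5 completes the 6 across.
No cell is forced outright now. (1,1) can only be 2 or 3 (the digits allowed by both its 7 across and its 13 down). If (1,1) = 2: then (1,2) would have to be in {5} for the 7 across but in {3,4,7,8} for the 25 down — contradiction. So (1,1) = 3.
(1,2) = 7 − 3 = 4 completes the 7 across.
(4,1) = 13 − 11 = 2 completes the 13 down.
(4,2) = 9 − 2 = 7 completes the 9 across.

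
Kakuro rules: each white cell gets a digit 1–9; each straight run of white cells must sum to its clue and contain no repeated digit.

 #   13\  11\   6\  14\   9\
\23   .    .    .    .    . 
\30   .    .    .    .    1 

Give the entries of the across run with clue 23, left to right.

6 3 1 5 8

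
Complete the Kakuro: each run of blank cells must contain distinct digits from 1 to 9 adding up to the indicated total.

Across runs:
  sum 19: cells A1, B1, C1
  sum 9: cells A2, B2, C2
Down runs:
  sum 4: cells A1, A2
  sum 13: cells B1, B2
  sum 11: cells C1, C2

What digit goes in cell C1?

4 in 2 cells must be {1,3}.
The 19 across and the 4 down share only 3, so A1 = 3.
A2 = 4 − 3 = 1 completes the 4 down.
Nothing is forced directly, so branch on B2, whose candidates are 5 or 6. If B2 = 5: then B1 would have to be in {7,9} for the 19 across but in {8} for the 13 down — contradiction. So B2 = 6.
B1 = 13 − 6 = 7 completes the 13 down.
C1 = 19 − 10 = 9 completes the 19 across.
C2 = 9 − 7 = 2 completes the 9 across.

9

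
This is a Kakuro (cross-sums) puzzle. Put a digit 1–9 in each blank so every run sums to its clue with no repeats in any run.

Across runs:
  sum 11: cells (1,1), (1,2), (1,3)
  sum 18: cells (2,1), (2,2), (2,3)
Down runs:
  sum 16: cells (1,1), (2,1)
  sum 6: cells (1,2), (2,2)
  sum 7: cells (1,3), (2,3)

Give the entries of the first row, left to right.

16 in 2 cells must be {7,9}.
The 11 across and the 16 down share only 7, so (1,1) = 7.
Given what's placed, (1,2) must be 1 to fit the 11 across and 6 down.
(1,3) = 11 − 8 = 3 completes the 11 across.
(2,1) = 16 − 7 = 9 completes the 16 down.
(2,2) = 6 − 1 = 5 completes the 6 down.
(2,3) = 18 − 14 = 4 completes the 18 across.

7, 1, 3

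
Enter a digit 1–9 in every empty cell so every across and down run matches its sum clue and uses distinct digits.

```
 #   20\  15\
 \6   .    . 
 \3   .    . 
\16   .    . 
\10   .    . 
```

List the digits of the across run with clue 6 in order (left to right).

1 5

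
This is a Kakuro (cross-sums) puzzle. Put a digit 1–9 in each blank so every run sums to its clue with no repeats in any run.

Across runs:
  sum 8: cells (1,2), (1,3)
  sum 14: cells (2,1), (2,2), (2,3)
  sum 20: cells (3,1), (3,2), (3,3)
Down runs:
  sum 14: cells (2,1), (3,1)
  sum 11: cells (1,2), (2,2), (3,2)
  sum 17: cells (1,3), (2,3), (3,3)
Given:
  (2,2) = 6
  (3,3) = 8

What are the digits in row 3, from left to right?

9 3 8

Given what's placed, (2,1) must be 5 to fit the 14 across and 14 down.
(2,3) = 14 − 11 = 3 completes the 14 across.
(3,1) = 14 − 5 = 9 completes the 14 down.
(3,2) = 20 − 17 = 3 completes the 20 across.
(1,2) = 11 − 9 = 2 completes the 11 down.
(1,3) = 8 − 2 = 6 completes the 8 across.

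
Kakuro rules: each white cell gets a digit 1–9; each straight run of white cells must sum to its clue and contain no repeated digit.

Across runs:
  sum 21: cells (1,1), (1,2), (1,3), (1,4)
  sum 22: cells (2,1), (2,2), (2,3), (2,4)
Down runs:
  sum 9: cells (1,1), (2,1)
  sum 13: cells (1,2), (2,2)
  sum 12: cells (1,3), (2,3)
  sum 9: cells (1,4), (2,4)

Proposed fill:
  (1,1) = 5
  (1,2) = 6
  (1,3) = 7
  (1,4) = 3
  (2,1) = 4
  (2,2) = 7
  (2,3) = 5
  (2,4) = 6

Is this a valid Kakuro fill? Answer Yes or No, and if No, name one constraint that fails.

Across: 5+6+7+3=21; 4+7+5+6=22. Down: 5+4=9; 6+7=13; 7+5=12; 3+6=9. No digit repeats within any run.

Yes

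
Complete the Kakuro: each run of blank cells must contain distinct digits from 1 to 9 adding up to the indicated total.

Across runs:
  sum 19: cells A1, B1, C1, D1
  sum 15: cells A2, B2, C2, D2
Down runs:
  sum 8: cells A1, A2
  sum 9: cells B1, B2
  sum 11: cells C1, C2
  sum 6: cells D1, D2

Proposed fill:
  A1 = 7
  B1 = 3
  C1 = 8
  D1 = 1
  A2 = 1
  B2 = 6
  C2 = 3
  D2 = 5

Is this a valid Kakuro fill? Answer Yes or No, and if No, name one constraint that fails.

Yes

Across: 7+3+8+1=19; 1+6+3+5=15. Down: 7+1=8; 3+6=9; 8+3=11; 1+5=6. No digit repeats within any run.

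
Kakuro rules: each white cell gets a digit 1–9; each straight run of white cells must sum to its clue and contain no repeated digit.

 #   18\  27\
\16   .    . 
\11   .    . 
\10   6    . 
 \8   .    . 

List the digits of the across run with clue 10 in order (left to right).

6 4

16 in 2 cells must be {7,9}.
R3C2 = 10 − 6 = 4 completes the 10 across.
Given what's placed, R4C2 must be 6 to fit the 8 across and 27 down.
Given what's placed, R1C2 must be 9 to fit the 16 across and 27 down.
R2C2 = 27 − 19 = 8 completes the 27 down.
R4C1 = 8 − 6 = 2 completes the 8 across.
R1C1 = 16 − 9 = 7 completes the 16 across.
R2C1 = 11 − 8 = 3 completes the 11 across.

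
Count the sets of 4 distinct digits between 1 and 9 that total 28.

2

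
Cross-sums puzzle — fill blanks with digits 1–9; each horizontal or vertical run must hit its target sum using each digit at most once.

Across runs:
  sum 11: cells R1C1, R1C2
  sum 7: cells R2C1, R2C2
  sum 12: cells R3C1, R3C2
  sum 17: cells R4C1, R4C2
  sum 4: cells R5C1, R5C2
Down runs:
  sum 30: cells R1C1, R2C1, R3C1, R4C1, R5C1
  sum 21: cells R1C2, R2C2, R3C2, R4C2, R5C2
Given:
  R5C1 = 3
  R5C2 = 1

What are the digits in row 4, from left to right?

9, 8

17 in 2 cells must be {8,9}; 4 in 2 cells must be {1,3}.
No cell is forced outright now. R2C1 can only be 4 or 5 or 6 (the digits allowed by both its 7 across and its 30 down). If R2C1 = 5: that forces R2C2 = 2, R4C1 = 9, R4C2 = 8, R3C1 = 7, after which R3C2 would have to be in {5} for the 12 across but in {3,4,6,7} for the 21 down — contradiction. If R2C1 = 6: then R2C2 would have to be in {1} for the 7 across but in {2,3,4,5,6,7,8,9} for the 21 down — contradiction. So R2C1 = 4.
R2C2 = 7 − 4 = 3 completes the 7 across.
No cell is forced outright now. R3C1 can only be 8 or 9 (the digits allowed by both its 12 across and its 30 down). If R3C1 = 9: then R3C2 would have to be in {3} for the 12 across but in {2,4,5,6,7,8,9} for the 21 down — contradiction. So R3C1 = 8.
R3C2 = 12 − 8 = 4 completes the 12 across.
R4C1 = 9: the only remaining digit allowed by both the 17 across and the 30 down.
R4C2 = 17 − 9 = 8 completes the 17 across.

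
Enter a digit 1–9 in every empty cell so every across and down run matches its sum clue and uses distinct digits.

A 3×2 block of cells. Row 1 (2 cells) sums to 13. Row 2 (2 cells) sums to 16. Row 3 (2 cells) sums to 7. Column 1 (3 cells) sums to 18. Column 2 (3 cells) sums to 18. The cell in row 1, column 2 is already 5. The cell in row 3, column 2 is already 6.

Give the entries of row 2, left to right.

16 in 2 cells must be {7,9}.
(1,1) = 13 − 5 = 8 completes the 13 across.
(2,2) = 18 − 11 = 7 completes the 18 down.
(3,1) = 7 − 6 = 1 completes the 7 across.
(2,1) = 16 − 7 = 9 completes the 16 across.

9, 7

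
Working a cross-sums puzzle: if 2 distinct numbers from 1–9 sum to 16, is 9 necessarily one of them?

Yes

The only way to make 16 from 2 distinct digits is {7,9}, which contains 9.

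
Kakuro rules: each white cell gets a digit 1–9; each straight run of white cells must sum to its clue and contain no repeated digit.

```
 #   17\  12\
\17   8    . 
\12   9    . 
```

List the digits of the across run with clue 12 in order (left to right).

17 in 2 cells must be {8,9}.
R1C2 = 17 − 8 = 9 completes the 17 across.
R2C2 = 12 − 9 = 3 completes the 12 across.

9 3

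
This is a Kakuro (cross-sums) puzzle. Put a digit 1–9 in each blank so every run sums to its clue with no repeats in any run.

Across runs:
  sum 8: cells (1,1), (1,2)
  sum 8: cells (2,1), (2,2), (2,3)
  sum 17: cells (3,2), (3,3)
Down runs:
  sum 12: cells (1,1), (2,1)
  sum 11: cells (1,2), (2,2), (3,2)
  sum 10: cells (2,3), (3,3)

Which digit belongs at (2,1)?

17 in 2 cells must be {8,9}.
The 17 across and the 11 down share only 8, so (3,2) = 8.
(3,3) = 17 − 8 = 9 completes the 17 across.
(2,3) = 10 − 9 = 1 completes the 10 down.
(2,2) = 2: the only remaining digit allowed by both the 8 across and the 11 down.
(1,2) = 11 − 10 = 1 completes the 11 down.
(2,1) = 8 − 3 = 5 completes the 8 across.
(1,1) = 8 − 1 = 7 completes the 8 across.

5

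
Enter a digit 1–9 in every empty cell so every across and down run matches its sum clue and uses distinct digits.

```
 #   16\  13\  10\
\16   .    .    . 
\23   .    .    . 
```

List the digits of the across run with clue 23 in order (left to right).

9, 8, 6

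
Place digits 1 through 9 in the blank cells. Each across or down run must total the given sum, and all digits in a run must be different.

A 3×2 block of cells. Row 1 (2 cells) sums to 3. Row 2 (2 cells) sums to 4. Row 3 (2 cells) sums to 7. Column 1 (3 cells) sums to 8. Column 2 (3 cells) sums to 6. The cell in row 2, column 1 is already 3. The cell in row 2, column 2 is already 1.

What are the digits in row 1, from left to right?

1, 2

3 in 2 cells must be {1,2}; 4 in 2 cells must be {1,3}; 6 in 3 cells must be {1,2,3}.
(1,1) = 1: the only remaining digit allowed by both the 3 across and the 8 down.
(1,2) = 3 − 1 = 2 completes the 3 across.
(3,1) = 8 − 4 = 4 completes the 8 down.
(3,2) = 7 − 4 = 3 completes the 7 across.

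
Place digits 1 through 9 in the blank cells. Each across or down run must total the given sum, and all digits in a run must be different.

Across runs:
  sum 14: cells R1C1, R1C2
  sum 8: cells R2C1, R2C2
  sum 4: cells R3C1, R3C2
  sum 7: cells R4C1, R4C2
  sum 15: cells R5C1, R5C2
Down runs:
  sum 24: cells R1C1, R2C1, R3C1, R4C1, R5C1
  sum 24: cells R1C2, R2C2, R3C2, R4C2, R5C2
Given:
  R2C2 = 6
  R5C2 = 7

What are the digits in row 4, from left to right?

4 in 2 cells must be {1,3}.
R2C1 = 8 − 6 = 2 completes the 8 across.
Given what's placed, R3C2 must be 1 to fit the 4 across and 24 down.
R4C2 = 2: the only remaining digit allowed by both the 7 across and the 24 down.
R5C1 = 15 − 7 = 8 completes the 15 across.
R1C2 = 24 − 16 = 8 completes the 24 down.
R3C1 = 4 − 1 = 3 completes the 4 across.
R4C1 = 7 − 2 = 5 completes the 7 across.

5 2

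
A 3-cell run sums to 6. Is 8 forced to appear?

No

The only way to make 6 from 3 distinct digits is {1,2,3}, which does not contain 8.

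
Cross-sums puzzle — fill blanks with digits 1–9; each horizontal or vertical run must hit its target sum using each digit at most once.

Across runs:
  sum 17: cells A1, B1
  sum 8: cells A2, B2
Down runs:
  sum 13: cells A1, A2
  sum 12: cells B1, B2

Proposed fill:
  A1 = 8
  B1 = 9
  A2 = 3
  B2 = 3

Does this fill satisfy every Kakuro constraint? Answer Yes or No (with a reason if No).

No — the across run A2–B2 sums to 6, not 8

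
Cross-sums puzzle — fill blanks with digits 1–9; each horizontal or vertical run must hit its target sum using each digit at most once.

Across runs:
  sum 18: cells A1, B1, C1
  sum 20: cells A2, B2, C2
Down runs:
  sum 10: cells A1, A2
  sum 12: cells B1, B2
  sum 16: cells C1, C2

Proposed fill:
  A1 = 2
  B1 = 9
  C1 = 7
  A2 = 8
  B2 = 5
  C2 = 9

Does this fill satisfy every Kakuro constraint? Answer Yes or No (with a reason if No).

No — the across run A2–C2 sums to 22, not 20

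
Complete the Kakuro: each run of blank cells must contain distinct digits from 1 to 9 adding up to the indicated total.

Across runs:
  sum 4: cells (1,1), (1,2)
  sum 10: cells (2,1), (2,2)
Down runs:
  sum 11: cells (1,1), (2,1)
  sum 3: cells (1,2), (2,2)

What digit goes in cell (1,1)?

3

4 in 2 cells must be {1,3}; 3 in 2 cells must be {1,2}.
The 4 across and the 11 down share only 3, so (1,1) = 3.
(1,2) = 4 − 3 = 1 completes the 4 across.
(2,1) = 11 − 3 = 8 completes the 11 down.
(2,2) = 10 − 8 = 2 completes the 10 across.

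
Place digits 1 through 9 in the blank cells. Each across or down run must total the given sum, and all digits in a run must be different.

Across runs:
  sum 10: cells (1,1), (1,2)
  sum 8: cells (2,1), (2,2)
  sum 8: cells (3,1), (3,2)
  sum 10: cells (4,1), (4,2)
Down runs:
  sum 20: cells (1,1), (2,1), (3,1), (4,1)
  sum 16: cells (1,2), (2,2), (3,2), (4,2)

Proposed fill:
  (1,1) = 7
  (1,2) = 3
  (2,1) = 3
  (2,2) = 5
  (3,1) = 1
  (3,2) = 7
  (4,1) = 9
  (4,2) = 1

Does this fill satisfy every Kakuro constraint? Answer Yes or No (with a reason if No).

Yes

Across: 7+3=10; 3+5=8; 1+7=8; 9+1=10. Down: 7+3+1+9=20; 3+5+7+1=16. No digit repeats within any run.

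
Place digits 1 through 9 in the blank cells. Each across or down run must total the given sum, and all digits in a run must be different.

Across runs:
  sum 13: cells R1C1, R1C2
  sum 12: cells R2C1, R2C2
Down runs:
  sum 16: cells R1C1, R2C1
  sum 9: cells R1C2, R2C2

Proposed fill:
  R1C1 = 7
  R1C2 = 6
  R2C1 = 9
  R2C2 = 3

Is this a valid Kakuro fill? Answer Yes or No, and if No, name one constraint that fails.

Yes

Across: 7+6=13; 9+3=12. Down: 7+9=16; 6+3=9. No digit repeats within any run.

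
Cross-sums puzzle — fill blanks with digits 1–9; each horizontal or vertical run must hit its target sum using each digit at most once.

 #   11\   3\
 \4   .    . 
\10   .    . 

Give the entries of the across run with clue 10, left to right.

8 2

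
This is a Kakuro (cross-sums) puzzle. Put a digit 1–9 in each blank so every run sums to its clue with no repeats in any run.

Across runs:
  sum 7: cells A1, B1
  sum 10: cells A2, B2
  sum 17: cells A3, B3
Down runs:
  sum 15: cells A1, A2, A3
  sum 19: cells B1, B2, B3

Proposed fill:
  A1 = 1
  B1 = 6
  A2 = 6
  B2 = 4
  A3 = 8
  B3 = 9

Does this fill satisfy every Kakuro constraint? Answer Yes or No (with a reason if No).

Yes

Across: 1+6=7; 6+4=10; 8+9=17. Down: 1+6+8=15; 6+4+9=19. No digit repeats within any run.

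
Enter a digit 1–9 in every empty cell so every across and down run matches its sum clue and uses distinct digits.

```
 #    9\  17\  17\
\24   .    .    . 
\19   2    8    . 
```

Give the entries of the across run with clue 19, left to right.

2 8 9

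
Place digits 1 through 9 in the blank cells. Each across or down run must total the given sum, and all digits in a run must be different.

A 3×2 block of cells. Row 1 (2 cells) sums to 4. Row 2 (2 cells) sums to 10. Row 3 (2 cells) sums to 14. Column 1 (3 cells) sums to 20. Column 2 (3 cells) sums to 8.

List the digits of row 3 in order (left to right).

4 in 2 cells must be {1,3}.
The 4 across and the 20 down share only 3, so (1,1) = 3.
(1,2) = 4 − 3 = 1 completes the 4 across.
Given what's placed, (3,2) must be 5 to fit the 14 across and 8 down.
(2,2) = 8 − 6 = 2 completes the 8 down.
(3,1) = 14 − 5 = 9 completes the 14 across.
(2,1) = 10 − 2 = 8 completes the 10 across.

9 5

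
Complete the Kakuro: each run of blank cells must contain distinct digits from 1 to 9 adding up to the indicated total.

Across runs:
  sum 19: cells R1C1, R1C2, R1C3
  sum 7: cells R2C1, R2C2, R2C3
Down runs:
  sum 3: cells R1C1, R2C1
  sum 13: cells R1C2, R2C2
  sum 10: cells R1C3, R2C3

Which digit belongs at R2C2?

4

7 in 3 cells must be {1,2,4}; 3 in 2 cells must be {1,2}.
The 19 across and the 3 down share only 2, so R1C1 = 2.
R2C1 = 3 − 2 = 1 completes the 3 down.
Given what's placed, R2C2 must be 4 to fit the 7 across and 13 down.
R2C3 = 7 − 5 = 2 completes the 7 across.
R1C2 = 13 − 4 = 9 completes the 13 down.
R1C3 = 19 − 11 = 8 completes the 19 across.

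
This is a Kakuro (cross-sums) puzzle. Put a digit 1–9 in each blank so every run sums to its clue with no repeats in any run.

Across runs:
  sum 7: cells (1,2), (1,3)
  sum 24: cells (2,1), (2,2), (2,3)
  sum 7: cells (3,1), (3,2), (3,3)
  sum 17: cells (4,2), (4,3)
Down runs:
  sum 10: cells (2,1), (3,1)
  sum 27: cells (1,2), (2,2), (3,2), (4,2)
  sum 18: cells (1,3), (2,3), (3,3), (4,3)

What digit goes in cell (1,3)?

1

24 in 3 cells must be {7,8,9}; 7 in 3 cells must be {1,2,4}; 17 in 2 cells must be {8,9}.
Only 4 fits (3,2) under both its across sum 7 and down sum 27.
Given what's placed, (1,2) must be 6 to fit the 7 across and 27 down.
(1,3) = 7 − 6 = 1 completes the 7 across.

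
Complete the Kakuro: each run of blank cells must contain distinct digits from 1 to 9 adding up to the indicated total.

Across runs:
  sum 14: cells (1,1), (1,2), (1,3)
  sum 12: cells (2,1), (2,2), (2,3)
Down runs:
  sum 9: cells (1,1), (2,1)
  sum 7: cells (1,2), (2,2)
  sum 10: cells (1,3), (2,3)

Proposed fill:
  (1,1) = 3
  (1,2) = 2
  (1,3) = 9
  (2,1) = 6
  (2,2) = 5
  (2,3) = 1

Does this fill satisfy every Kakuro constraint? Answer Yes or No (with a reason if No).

Yes

Across: 3+2+9=14; 6+5+1=12. Down: 3+6=9; 2+5=7; 9+1=10. No digit repeats within any run.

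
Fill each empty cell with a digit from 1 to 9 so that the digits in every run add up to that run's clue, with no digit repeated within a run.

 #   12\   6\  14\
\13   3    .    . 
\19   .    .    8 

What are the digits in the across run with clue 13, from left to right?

3 4 6

R1C3 = 14 − 8 = 6 completes the 14 down.
R2C1 = 12 − 3 = 9 completes the 12 down.
R2C2 = 19 − 17 = 2 completes the 19 across.
R1C2 = 13 − 9 = 4 completes the 13 across.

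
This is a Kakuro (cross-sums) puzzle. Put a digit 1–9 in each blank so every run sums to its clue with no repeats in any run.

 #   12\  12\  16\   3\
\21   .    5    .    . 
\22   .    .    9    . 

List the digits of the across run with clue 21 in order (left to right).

8 5 7 1

16 in 2 cells must be {7,9}; 3 in 2 cells must be {1,2}.
R1C3 = 16 − 9 = 7 completes the 16 down.
Given what's placed, R1C4 must be 1 to fit the 21 across and 3 down.
R2C2 = 12 − 5 = 7 completes the 12 down.
R2C4 = 3 − 1 = 2 completes the 3 down.
R1C1 = 21 − 13 = 8 completes the 21 across.
R2C1 = 22 − 18 = 4 completes the 22 across.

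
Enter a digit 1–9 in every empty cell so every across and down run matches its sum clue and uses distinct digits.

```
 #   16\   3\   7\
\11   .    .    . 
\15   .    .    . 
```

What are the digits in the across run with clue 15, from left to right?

16 in 2 cells must be {7,9}; 3 in 2 cells must be {1,2}.
The 11 across and the 16 down share only 7, so R1C1 = 7.
Given what's placed, R1C2 must be 1 to fit the 11 across and 3 down.
R1C3 = 11 − 8 = 3 completes the 11 across.
R2C1 = 16 − 7 = 9 completes the 16 down.
R2C2 = 3 − 1 = 2 completes the 3 down.
R2C3 = 15 − 11 = 4 completes the 15 across.

9 2 4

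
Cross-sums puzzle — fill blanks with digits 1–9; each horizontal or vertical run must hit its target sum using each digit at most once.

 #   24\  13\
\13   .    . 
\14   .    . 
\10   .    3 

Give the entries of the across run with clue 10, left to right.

7, 3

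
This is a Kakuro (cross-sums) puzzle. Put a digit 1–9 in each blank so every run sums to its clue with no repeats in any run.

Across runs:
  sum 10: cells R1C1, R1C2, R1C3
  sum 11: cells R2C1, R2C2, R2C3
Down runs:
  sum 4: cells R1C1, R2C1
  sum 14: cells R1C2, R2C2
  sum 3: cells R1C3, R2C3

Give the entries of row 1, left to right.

4 in 2 cells must be {1,3}; 3 in 2 cells must be {1,2}.
Nothing is forced directly, so branch on R1C2, whose candidates are 5 or 6. If R1C2 = 5: then R2C2 would have to be in {1,2,3,4,5,6,7,8} for the 11 across but in {9} for the 14 down — contradiction. So R1C2 = 6.
Given what's placed, R1C3 must be 1 to fit the 10 across and 3 down.
R2C2 = 14 − 6 = 8 completes the 14 down.
R2C3 = 3 − 1 = 2 completes the 3 down.
R1C1 = 10 − 7 = 3 completes the 10 across.
R2C1 = 11 − 10 = 1 completes the 11 across.

3 6 1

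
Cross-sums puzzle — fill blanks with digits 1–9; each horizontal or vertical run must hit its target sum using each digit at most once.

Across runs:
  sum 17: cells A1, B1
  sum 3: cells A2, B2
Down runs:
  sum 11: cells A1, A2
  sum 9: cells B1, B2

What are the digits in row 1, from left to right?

9, 8

17 in 2 cells must be {8,9}; 3 in 2 cells must be {1,2}.
The 17 across and the 9 down share only 8, so B1 = 8.
The 3 across and the 11 down share only 2, so A2 = 2.
B2 = 3 − 2 = 1 completes the 3 across.
A1 = 17 − 8 = 9 completes the 17 across.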